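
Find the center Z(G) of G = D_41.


Z(G) = {g ∈ G | gx = xg for all x ∈ G}
For odd n, Z(D_n) = {e}: no nontrivial rotation commutes with all reflections

Z(D_41) = {e}


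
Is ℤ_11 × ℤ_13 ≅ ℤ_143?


Comparing ℤ_11 × ℤ_13 and ℤ_143:
gcd(11,13) = 1, so ℤ_11 × ℤ_13 ≅ ℤ_143 (CRT)

Yes, ℤ_11 × ℤ_13 ≅ ℤ_143


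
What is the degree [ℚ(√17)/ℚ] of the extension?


√17 has minimal polynomial x² - 17 (irreducible over ℚ since 17 is squarefree)

[ℚ(√17)/ℚ] = 2


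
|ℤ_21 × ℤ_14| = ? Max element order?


|ℤ_21 × ℤ_14| = 21 × 14 = 294
Max element order = lcm(21,14) = 42
Cyclic? No (gcd=7)

|ℤ_21×ℤ_14| = 294, max element order = 42


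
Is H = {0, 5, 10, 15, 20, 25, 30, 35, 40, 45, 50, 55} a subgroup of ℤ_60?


Subgroup test for H = {0, 5, 10, 15, 20, 25, 30, 35, 40, 45, 50, 55} in (ℤ_60, +):
(1) 0 ∈ H? Yes
(2) Closure: for all a,b ∈ H, (a+b) mod 60 ∈ H? Yes
(3) Inverses: for all a ∈ H, -a mod 60 ∈ H? Yes

Yes, H is a subgroup of ℤ_60


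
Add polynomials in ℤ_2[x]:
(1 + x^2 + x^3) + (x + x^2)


Add coefficients mod 2:
x^0: 1 + 0 = 1 (mod 2)
x^1: 0 + 1 = 1 (mod 2)
x^2: 1 + 1 = 0 (mod 2)
x^3: 1 + 0 = 1 (mod 2)
Result: 1 + x + x^3

f + g = 1 + x + x^3


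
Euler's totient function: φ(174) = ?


Factor n: 174 = 2 × 3 × 29
φ(n) = n · ∏(1 - 1/p) over distinct primes p | n
φ(174) = 174 · (1 - 1/2) · (1 - 1/3) · (1 - 1/29) = 56

φ(174) = 56


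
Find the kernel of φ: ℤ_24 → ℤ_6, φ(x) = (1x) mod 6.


Kernel = preimage of identity
ker(φ) = {x ∈ ℤ_24 : 1x ≡ 0 (mod 6)}. Since 6 | 24, φ is well-defined. The kernel is the cyclic subgroup ⟨6⟩ of ℤ_24 (order 4), i.e. {0, 6, 12, 18}

ker(φ) = {0, 6, 12, 18}


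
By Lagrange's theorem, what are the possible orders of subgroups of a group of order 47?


Lagrange's theorem: |H| divides |G|
|G| = 47
Divisors of 47: 1, 47

Possible subgroup orders: {1, 47}


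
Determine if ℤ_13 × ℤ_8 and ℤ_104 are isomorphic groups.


Comparing ℤ_13 × ℤ_8 and ℤ_104:
gcd(13,8) = 1, so ℤ_13 × ℤ_8 ≅ ℤ_104 (CRT)

Yes, ℤ_13 × ℤ_8 ≅ ℤ_104


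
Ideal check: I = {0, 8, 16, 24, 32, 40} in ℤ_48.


Check ideal conditions for I = {0, 8, 16, 24, 32, 40} in ℤ_48:
(1) I is an additive subgroup? Yes
(2) For r ∈ ℤ_48 and a ∈ I: r·a ∈ I? Yes

Yes, I is an ideal of ℤ_48


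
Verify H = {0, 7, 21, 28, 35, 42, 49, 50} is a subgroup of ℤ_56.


Subgroup test for H = {0, 7, 21, 28, 35, 42, 49, 50} in (ℤ_56, +):
(1) 0 ∈ H? Yes
(2) Closure: for all a,b ∈ H, (a+b) mod 56 ∈ H? No  [counterexample: 7 + 7 = 14 ∉ H]
(3) Inverses: for all a ∈ H, -a mod 56 ∈ H? No

No, H is not a subgroup of ℤ_56


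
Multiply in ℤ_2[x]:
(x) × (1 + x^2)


Expand and collect like terms; reduce coefficients mod 2:
x^0: 0·1 = 0 ≡ 0 (mod 2)
x^1: 0·0 + 1·1 = 1 ≡ 1 (mod 2)
x^2: 0·1 + 1·0 = 0 ≡ 0 (mod 2)
x^3: 1·1 = 1 ≡ 1 (mod 2)
Result: x + x^3

f · g = x + x^3


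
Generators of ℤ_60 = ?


g generates ℤ_n iff gcd(g,n) = 1
Prime factors of 60: 2, 3, 5
Generators are g ∈ {1,...,59} not divisible by any of these primes.
Generators: {1, 7, 11, 13, 17, 19, 23, 29, 31, 37, 41, 43, 47, 49, 53, 59}
Number of generators = φ(60) = 16

Generators of ℤ_60 = {1, 7, 11, 13, 17, 19, 23, 29, 31, 37, 41, 43, 47, 49, 53, 59}


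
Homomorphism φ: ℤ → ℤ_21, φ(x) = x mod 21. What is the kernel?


Kernel = preimage of identity
ker(φ) = {x ∈ ℤ : x ≡ 0 (mod 21)} = 21ℤ = {0, ±21, ±42, ...}

ker(φ) = 21ℤ


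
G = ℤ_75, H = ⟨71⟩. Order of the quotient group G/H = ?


|⟨71⟩| = n / gcd(71, 75) = 75 / 1 = 75
H is normal (ℤ_75 is abelian).
|G/H| = |G| / |H| = 75 / 75 = 1

|G/H| = 1


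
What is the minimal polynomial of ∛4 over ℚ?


∛4 satisfies x³ - 4 = 0, irreducible over ℚ (no rational root; 4 is not a perfect cube)

Minimal polynomial: x³ - 4


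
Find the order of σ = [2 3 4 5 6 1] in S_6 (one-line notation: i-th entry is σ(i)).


Cycle decomposition: (1 2 3 4 5 6)
Cycle lengths: 6
Order = lcm(6) = 6

ord(σ) = 6


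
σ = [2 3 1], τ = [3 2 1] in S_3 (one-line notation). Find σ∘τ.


σ∘τ: apply τ first, then σ
1 →τ 3 →σ 1
2 →τ 2 →σ 3
3 →τ 1 →σ 2

σ∘τ = [1 3 2]


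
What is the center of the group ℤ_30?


Z(G) = {g ∈ G | gx = xg for all x ∈ G}
ℤ_30 is abelian, so Z(G) = G

Z(ℤ_30) = ℤ_30


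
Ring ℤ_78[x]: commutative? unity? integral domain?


ℤ_78 has zero divisors (2·39 ≡ 0), and these lift to constant zero divisors in ℤ_78[x]; so not an integral domain
Commutative: Yes
Integral domain: No
Has unity: Yes

ℤ_78[x]: Commutative=Yes, Unity=Yes


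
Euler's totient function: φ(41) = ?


Factor n: 41 = 41
φ(n) = n · ∏(1 - 1/p) over distinct primes p | n
φ(41) = 41 · (1 - 1/41) = 40

φ(41) = 40


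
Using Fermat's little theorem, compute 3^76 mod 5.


Fermat's little theorem: if p is prime and gcd(a,p)=1, then a^(p-1) ≡ 1 (mod p)
p = 5 is prime, gcd(3,5) = 1
Reduce exponent: 76 mod 4 = 0
So 3^76 ≡ 3^0 (mod 5)
3^0 = 1

3^76 ≡ 1 (mod 5)


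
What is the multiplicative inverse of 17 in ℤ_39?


Use the extended Euclidean algorithm to write 1 = 17·s + 39·t; then s mod 39 is the inverse.
Euclidean algorithm:
  17 = 0·39 + 17
  39 = 2·17 + 5
  17 = 3·5 + 2
  5 = 2·2 + 1
  2 = 2·1 + 0
gcd(17,39) = 1
Back-substitution gives: 17·(-16) + 39·(7) = 1
So 17⁻¹ ≡ -16 ≡ 23 (mod 39)
Check: 17 × 23 = 391 ≡ 1 (mod 39) ✓

17⁻¹ ≡ 23 (mod 39)


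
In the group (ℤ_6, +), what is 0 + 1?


Operation: addition mod 6
0 + 1 = (a + b) mod 6 with a = 0, b = 1

0 + 1 = 1


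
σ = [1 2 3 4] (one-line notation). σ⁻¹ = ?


To find σ⁻¹, swap domain and range:
σ(1) = 1 → σ⁻¹(1) = 1
σ(2) = 2 → σ⁻¹(2) = 2
σ(3) = 3 → σ⁻¹(3) = 3
σ(4) = 4 → σ⁻¹(4) = 4

σ⁻¹ = [1 2 3 4]


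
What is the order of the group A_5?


|A_n| = n!/2 (even permutations)
|A_5| = 5!/2 = 120/2 = 60

|A_5| = 60


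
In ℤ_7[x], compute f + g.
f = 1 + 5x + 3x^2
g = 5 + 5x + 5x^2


Add coefficients mod 7:
x^0: 1 + 5 = 6 (mod 7)
x^1: 5 + 5 = 3 (mod 7)
x^2: 3 + 5 = 1 (mod 7)
Result: 6 + 3x + x^2

f + g = 6 + 3x + x^2


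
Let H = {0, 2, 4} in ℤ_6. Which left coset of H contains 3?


3 + H = {3 + h (mod 6) : h ∈ H}
3+0=3, 3+2=5, 3+4=1
3 + H = {1, 3, 5} = 1 + H

3 + H = {1, 3, 5}


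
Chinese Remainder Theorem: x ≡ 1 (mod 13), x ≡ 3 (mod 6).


m₁ = 13, m₂ = 6, gcd = 1, so CRT applies. M = m₁·m₂ = 78
Let M₁ = M/m₁ = 6, M₂ = M/m₂ = 13
Find y₁ ≡ M₁⁻¹ (mod m₁): 6⁻¹ ≡ 11 (mod 13)
Find y₂ ≡ M₂⁻¹ (mod m₂): 13⁻¹ ≡ 1 (mod 6)
x = a₁·M₁·y₁ + a₂·M₂·y₂ = 1·6·11 + 3·13·1 = 105
Reduce mod 78: x ≡ 27
Check: 27 mod 13 = 1 ✓, 27 mod 6 = 3 ✓

x ≡ 27 (mod 78)


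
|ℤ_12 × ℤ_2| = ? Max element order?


|ℤ_12 × ℤ_2| = 12 × 2 = 24
Max element order = lcm(12,2) = 12
Cyclic? No (gcd=2)

|ℤ_12×ℤ_2| = 24, max element order = 12


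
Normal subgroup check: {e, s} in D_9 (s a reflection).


H = {e, s} in D_9 (s a reflection)
r·s·r⁻¹ = sr⁻² ≠ s for n ≥ 3, so {e, s} is not closed under conjugation

No, not a normal subgroup


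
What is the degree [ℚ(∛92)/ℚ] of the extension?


∛92 has minimal polynomial x³ - 92 (irreducible over ℚ since 92 is not a perfect cube)

[ℚ(∛92)/ℚ] = 3


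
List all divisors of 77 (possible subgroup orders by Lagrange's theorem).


Lagrange's theorem: |H| divides |G|
|G| = 77
Divisors of 77: 1, 7, 11, 77

Possible subgroup orders: {1, 7, 11, 77}


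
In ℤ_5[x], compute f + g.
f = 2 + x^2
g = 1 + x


Add coefficients mod 5:
x^0: 2 + 1 = 3 (mod 5)
x^1: 0 + 1 = 1 (mod 5)
x^2: 1 + 0 = 1 (mod 5)
Result: 3 + x + x^2

f + g = 3 + x + x^2


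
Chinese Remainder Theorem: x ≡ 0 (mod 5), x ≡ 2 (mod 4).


m₁ = 5, m₂ = 4, gcd = 1, so CRT applies. M = m₁·m₂ = 20
Let M₁ = M/m₁ = 4, M₂ = M/m₂ = 5
Find y₁ ≡ M₁⁻¹ (mod m₁): 4⁻¹ ≡ 4 (mod 5)
Find y₂ ≡ M₂⁻¹ (mod m₂): 5⁻¹ ≡ 1 (mod 4)
x = a₁·M₁·y₁ + a₂·M₂·y₂ = 0·4·4 + 2·5·1 = 10
Reduce mod 20: x ≡ 10
Check: 10 mod 5 = 0 ✓, 10 mod 4 = 2 ✓

x ≡ 10 (mod 20)


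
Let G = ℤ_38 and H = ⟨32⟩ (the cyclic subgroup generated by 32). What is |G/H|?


|⟨32⟩| = n / gcd(32, 38) = 38 / 2 = 19
H is normal (ℤ_38 is abelian).
|G/H| = |G| / |H| = 38 / 19 = 2

|G/H| = 2


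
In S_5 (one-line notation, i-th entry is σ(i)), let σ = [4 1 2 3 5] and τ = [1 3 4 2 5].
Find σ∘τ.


σ∘τ: apply τ first, then σ
1 →τ 1 →σ 4
2 →τ 3 →σ 2
3 →τ 4 →σ 3
4 →τ 2 →σ 1
5 →τ 5 →σ 5

σ∘τ = [4 2 3 1 5]


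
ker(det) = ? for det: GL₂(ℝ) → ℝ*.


Kernel = preimage of identity
ker(det) = {A | det(A) = 1} = SL₂(ℝ)

ker(det) = SL₂(ℝ)


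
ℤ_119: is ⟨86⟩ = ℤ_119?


g generates ℤ_n iff gcd(g, n) = 1
gcd(86, 119) = 1
Since gcd = 1, 86 is a generator.

Yes, 86 generates ℤ_119


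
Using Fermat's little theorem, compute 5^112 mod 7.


Fermat's little theorem: if p is prime and gcd(a,p)=1, then a^(p-1) ≡ 1 (mod p)
p = 7 is prime, gcd(5,7) = 1
Reduce exponent: 112 mod 6 = 4
So 5^112 ≡ 5^4 (mod 7)
5^4 mod 7 = 2

5^112 ≡ 2 (mod 7)


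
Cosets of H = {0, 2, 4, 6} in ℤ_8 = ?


H = {0, 2, 4, 6}, |H| = 4
Number of cosets = |G|/|H| = 8/4 = 2
0 + H = {0, 2, 4, 6}
1 + H = {1, 3, 5, 7}

Cosets: 0+H={0,2,4,6}; 1+H={1,3,5,7}


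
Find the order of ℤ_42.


ℤ_n has n elements.

|ℤ_42| = 42


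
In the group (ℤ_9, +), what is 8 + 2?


Operation: addition mod 9
8 + 2 = (a + b) mod 9 with a = 8, b = 2

8 + 2 = 1


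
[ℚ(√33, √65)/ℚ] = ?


[ℚ(√33,√65):ℚ] = [ℚ(√33,√65):ℚ(√33)]·[ℚ(√33):ℚ] = 2·2 = 4

[ℚ(√33, √65)/ℚ] = 4


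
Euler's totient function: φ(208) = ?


Factor n: 208 = 2^4 × 13
φ(n) = n · ∏(1 - 1/p) over distinct primes p | n
φ(208) = 208 · (1 - 1/2) · (1 - 1/13) = 96

φ(208) = 96


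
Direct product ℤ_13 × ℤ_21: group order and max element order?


|ℤ_13 × ℤ_21| = 13 × 21 = 273
Max element order = lcm(13,21) = 273
Cyclic? Yes (gcd=1)

|ℤ_13×ℤ_21| = 273, max element order = 273


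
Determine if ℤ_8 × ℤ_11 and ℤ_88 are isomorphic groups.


Comparing ℤ_8 × ℤ_11 and ℤ_88:
gcd(8,11) = 1, so ℤ_8 × ℤ_11 ≅ ℤ_88 (CRT)

Yes, ℤ_8 × ℤ_11 ≅ ℤ_88


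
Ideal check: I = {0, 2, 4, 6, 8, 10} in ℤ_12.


Check ideal conditions for I = {0, 2, 4, 6, 8, 10} in ℤ_12:
(1) I is an additive subgroup? Yes
(2) For r ∈ ℤ_12 and a ∈ I: r·a ∈ I? Yes

Yes, I is an ideal of ℤ_12


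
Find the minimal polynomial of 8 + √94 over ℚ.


Let α = 8 + √94. Then α - 8 = √94, so (α - 8)² = 94, giving α² - 16α - 30 = 0. Degree 2 and α ∉ ℚ, so this is the minimal polynomial.

Minimal polynomial: x² - 16x - 30


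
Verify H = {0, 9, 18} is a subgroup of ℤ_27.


Subgroup test for H = {0, 9, 18} in (ℤ_27, +):
(1) 0 ∈ H? Yes
(2) Closure: for all a,b ∈ H, (a+b) mod 27 ∈ H? Yes
(3) Inverses: for all a ∈ H, -a mod 27 ∈ H? Yes

Yes, H is a subgroup of ℤ_27


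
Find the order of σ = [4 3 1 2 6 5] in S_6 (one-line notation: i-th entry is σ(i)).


Cycle decomposition: (1 4 2 3) (5 6)
Cycle lengths: 4, 2
Order = lcm(4, 2) = 4

ord(σ) = 4


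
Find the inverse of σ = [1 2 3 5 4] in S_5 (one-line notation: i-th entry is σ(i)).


To find σ⁻¹, swap domain and range:
σ(1) = 1 → σ⁻¹(1) = 1
σ(2) = 2 → σ⁻¹(2) = 2
σ(3) = 3 → σ⁻¹(3) = 3
σ(4) = 5 → σ⁻¹(5) = 4
σ(5) = 4 → σ⁻¹(4) = 5

σ⁻¹ = [1 2 3 5 4]


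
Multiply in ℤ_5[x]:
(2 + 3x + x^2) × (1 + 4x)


Expand and collect like terms; reduce coefficients mod 5:
x^0: 2·1 = 2 ≡ 2 (mod 5)
x^1: 2·4 + 3·1 = 11 ≡ 1 (mod 5)
x^2: 3·4 + 1·1 = 13 ≡ 3 (mod 5)
x^3: 1·4 = 4 ≡ 4 (mod 5)
Result: 2 + x + 3x^2 + 4x^3

f · g = 2 + x + 3x^2 + 4x^3


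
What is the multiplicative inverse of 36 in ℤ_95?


Use the extended Euclidean algorithm to write 1 = 36·s + 95·t; then s mod 95 is the inverse.
Euclidean algorithm:
  36 = 0·95 + 36
  95 = 2·36 + 23
  36 = 1·23 + 13
  23 = 1·13 + 10
  13 = 1·10 + 3
  10 = 3·3 + 1
  3 = 3·1 + 0
gcd(36,95) = 1
Back-substitution gives: 36·(-29) + 95·(11) = 1
So 36⁻¹ ≡ -29 ≡ 66 (mod 95)
Check: 36 × 66 = 2376 ≡ 1 (mod 95) ✓

36⁻¹ ≡ 66 (mod 95)


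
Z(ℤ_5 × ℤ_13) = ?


Z(G) = {g ∈ G | gx = xg for all x ∈ G}
Direct product of abelian groups is abelian, so Z(G) = G

Z(ℤ_5 × ℤ_13) = ℤ_5 × ℤ_13


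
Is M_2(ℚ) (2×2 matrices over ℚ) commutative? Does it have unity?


Matrix multiplication is non-commutative for n ≥ 2; the identity matrix I is the unity; singular matrices give zero divisors, so not an integral domain
Commutative: No
Integral domain: No
Has unity: Yes

M_2(ℚ) (2×2 matrices over ℚ): Commutative=No, Unity=Yes


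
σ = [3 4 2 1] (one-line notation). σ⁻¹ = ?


To find σ⁻¹, swap domain and range:
σ(1) = 3 → σ⁻¹(3) = 1
σ(2) = 4 → σ⁻¹(4) = 2
σ(3) = 2 → σ⁻¹(2) = 3
σ(4) = 1 → σ⁻¹(1) = 4

σ⁻¹ = [4 3 1 2]


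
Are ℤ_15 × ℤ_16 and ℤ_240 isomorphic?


Comparing ℤ_15 × ℤ_16 and ℤ_240:
gcd(15,16) = 1, so ℤ_15 × ℤ_16 ≅ ℤ_240 (CRT)

Yes, ℤ_15 × ℤ_16 ≅ ℤ_240


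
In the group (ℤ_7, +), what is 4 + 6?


Operation: addition mod 7
4 + 6 = (a + b) mod 7 with a = 4, b = 6

4 + 6 = 3


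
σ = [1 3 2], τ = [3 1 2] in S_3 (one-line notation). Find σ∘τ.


σ∘τ: apply τ first, then σ
1 →τ 3 →σ 2
2 →τ 1 →σ 1
3 →τ 2 →σ 3

σ∘τ = [2 1 3]


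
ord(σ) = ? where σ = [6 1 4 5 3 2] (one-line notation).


Cycle decomposition: (1 6 2) (3 4 5)
Cycle lengths: 3, 3
Order = lcm(3, 3) = 3

ord(σ) = 3


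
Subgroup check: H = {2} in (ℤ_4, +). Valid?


Subgroup test for H = {2} in (ℤ_4, +):
(1) 0 ∈ H? No
(2) Closure: for all a,b ∈ H, (a+b) mod 4 ∈ H? No  [counterexample: 2 + 2 = 0 ∉ H]
(3) Inverses: for all a ∈ H, -a mod 4 ∈ H? Yes

No, H is not a subgroup of ℤ_4


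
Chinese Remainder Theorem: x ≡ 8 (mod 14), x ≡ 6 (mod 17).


m₁ = 14, m₂ = 17, gcd = 1, so CRT applies. M = m₁·m₂ = 238
Let M₁ = M/m₁ = 17, M₂ = M/m₂ = 14
Find y₁ ≡ M₁⁻¹ (mod m₁): 17⁻¹ ≡ 5 (mod 14)
Find y₂ ≡ M₂⁻¹ (mod m₂): 14⁻¹ ≡ 11 (mod 17)
x = a₁·M₁·y₁ + a₂·M₂·y₂ = 8·17·5 + 6·14·11 = 1604
Reduce mod 238: x ≡ 176
Check: 176 mod 14 = 8 ✓, 176 mod 17 = 6 ✓

x ≡ 176 (mod 238)


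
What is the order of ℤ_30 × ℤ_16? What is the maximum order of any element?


|ℤ_30 × ℤ_16| = 30 × 16 = 480
Max element order = lcm(30,16) = 240
Cyclic? No (gcd=2)

|ℤ_30×ℤ_16| = 480, max element order = 240


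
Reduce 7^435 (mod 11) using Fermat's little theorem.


Fermat's little theorem: if p is prime and gcd(a,p)=1, then a^(p-1) ≡ 1 (mod p)
p = 11 is prime, gcd(7,11) = 1
Reduce exponent: 435 mod 10 = 5
So 7^435 ≡ 7^5 (mod 11)
7^5 mod 11 = 10

7^435 ≡ 10 (mod 11)


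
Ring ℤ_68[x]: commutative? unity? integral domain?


ℤ_68 has zero divisors (2·34 ≡ 0), and these lift to constant zero divisors in ℤ_68[x]; so not an integral domain
Commutative: Yes
Integral domain: No
Has unity: Yes

ℤ_68[x]: Commutative=Yes, Unity=Yes


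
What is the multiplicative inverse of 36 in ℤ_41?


Use the extended Euclidean algorithm to write 1 = 36·s + 41·t; then s mod 41 is the inverse.
Euclidean algorithm:
  36 = 0·41 + 36
  41 = 1·36 + 5
  36 = 7·5 + 1
  5 = 5·1 + 0
gcd(36,41) = 1
Back-substitution gives: 36·(8) + 41·(-7) = 1
So 36⁻¹ ≡ 8 ≡ 8 (mod 41)
Check: 36 × 8 = 288 ≡ 1 (mod 41) ✓

36⁻¹ ≡ 8 (mod 41)


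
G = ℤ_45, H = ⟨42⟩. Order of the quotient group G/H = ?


|⟨42⟩| = n / gcd(42, 45) = 45 / 3 = 15
H is normal (ℤ_45 is abelian).
|G/H| = |G| / |H| = 45 / 15 = 3

|G/H| = 3


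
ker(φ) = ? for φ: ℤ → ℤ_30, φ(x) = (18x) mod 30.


Kernel = preimage of identity
ker(φ) = {x ∈ ℤ : 18x ≡ 0 (mod 30)}. gcd(18,30) = 6, so 18x ≡ 0 (mod 30) ⟺ x ≡ 0 (mod 30/6 = 5). Hence ker(φ) = 5ℤ

ker(φ) = 5ℤ


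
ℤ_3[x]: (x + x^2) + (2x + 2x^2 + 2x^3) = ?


Add coefficients mod 3:
x^0: 0 + 0 = 0 (mod 3)
x^1: 1 + 2 = 0 (mod 3)
x^2: 1 + 2 = 0 (mod 3)
x^3: 0 + 2 = 2 (mod 3)
Result: 2x^3

f + g = 2x^3


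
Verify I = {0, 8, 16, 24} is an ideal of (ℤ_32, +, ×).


Check ideal conditions for I = {0, 8, 16, 24} in ℤ_32:
(1) I is an additive subgroup? Yes
(2) For r ∈ ℤ_32 and a ∈ I: r·a ∈ I? Yes

Yes, I is an ideal of ℤ_32


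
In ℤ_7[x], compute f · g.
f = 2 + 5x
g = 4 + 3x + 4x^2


Expand and collect like terms; reduce coefficients mod 7:
x^0: 2·4 = 8 ≡ 1 (mod 7)
x^1: 2·3 + 5·4 = 26 ≡ 5 (mod 7)
x^2: 2·4 + 5·3 = 23 ≡ 2 (mod 7)
x^3: 5·4 = 20 ≡ 6 (mod 7)
Result: 1 + 5x + 2x^2 + 6x^3

f · g = 1 + 5x + 2x^2 + 6x^3


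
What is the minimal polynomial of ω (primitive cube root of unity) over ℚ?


ω satisfies x² + x + 1 = 0 (the cyclotomic polynomial Φ₃)

Minimal polynomial: x² + x + 1


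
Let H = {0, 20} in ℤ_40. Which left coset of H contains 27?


27 + H = {27 + h (mod 40) : h ∈ H}
27+0=27, 27+20=7
27 + H = {7, 27} = 7 + H

27 + H = {7, 27}


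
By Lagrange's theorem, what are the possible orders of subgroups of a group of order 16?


Lagrange's theorem: |H| divides |G|
|G| = 16
Divisors of 16: 1, 2, 4, 8, 16

Possible subgroup orders: {1, 2, 4, 8, 16}


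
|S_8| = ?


|S_n| = n! (number of permutations of n symbols)
|S_8| = 8! = 40320

|S_8| = 40320


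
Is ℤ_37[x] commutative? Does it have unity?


ℤ_37 is a field (n prime), so ℤ_37[x] is a commutative integral domain with unity
Commutative: Yes
Integral domain: Yes
Has unity: Yes

ℤ_37[x]: Commutative=Yes, Unity=Yes


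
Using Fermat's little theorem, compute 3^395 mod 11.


Fermat's little theorem: if p is prime and gcd(a,p)=1, then a^(p-1) ≡ 1 (mod p)
p = 11 is prime, gcd(3,11) = 1
Reduce exponent: 395 mod 10 = 5
So 3^395 ≡ 3^5 (mod 11)
3^5 mod 11 = 1

3^395 ≡ 1 (mod 11)


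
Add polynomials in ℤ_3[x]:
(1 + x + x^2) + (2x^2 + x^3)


Add coefficients mod 3:
x^0: 1 + 0 = 1 (mod 3)
x^1: 1 + 0 = 1 (mod 3)
x^2: 1 + 2 = 0 (mod 3)
x^3: 0 + 1 = 1 (mod 3)
Result: 1 + x + x^3

f + g = 1 + x + x^3


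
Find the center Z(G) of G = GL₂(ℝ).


Z(G) = {g ∈ G | gx = xg for all x ∈ G}
Only scalar multiples of the identity commute with all invertible matrices

Z(GL₂(ℝ)) = {aI : a ∈ ℝ, a ≠ 0}


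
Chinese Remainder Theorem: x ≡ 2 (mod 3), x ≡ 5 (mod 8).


m₁ = 3, m₂ = 8, gcd = 1, so CRT applies. M = m₁·m₂ = 24
Let M₁ = M/m₁ = 8, M₂ = M/m₂ = 3
Find y₁ ≡ M₁⁻¹ (mod m₁): 8⁻¹ ≡ 2 (mod 3)
Find y₂ ≡ M₂⁻¹ (mod m₂): 3⁻¹ ≡ 3 (mod 8)
x = a₁·M₁·y₁ + a₂·M₂·y₂ = 2·8·2 + 5·3·3 = 77
Reduce mod 24: x ≡ 5
Check: 5 mod 3 = 2 ✓, 5 mod 8 = 5 ✓

x ≡ 5 (mod 24)


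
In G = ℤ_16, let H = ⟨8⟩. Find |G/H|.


|⟨8⟩| = n / gcd(8, 16) = 16 / 8 = 2
H is normal (ℤ_16 is abelian).
|G/H| = |G| / |H| = 16 / 2 = 8

|G/H| = 8


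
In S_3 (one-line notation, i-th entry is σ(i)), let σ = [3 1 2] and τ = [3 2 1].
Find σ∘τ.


σ∘τ: apply τ first, then σ
1 →τ 3 →σ 2
2 →τ 2 →σ 1
3 →τ 1 →σ 3

σ∘τ = [2 1 3]


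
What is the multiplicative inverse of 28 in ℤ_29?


Use the extended Euclidean algorithm to write 1 = 28·s + 29·t; then s mod 29 is the inverse.
Euclidean algorithm:
  28 = 0·29 + 28
  29 = 1·28 + 1
  28 = 28·1 + 0
gcd(28,29) = 1
Back-substitution gives: 28·(-1) + 29·(1) = 1
So 28⁻¹ ≡ -1 ≡ 28 (mod 29)
Check: 28 × 28 = 784 ≡ 1 (mod 29) ✓

28⁻¹ ≡ 28 (mod 29)


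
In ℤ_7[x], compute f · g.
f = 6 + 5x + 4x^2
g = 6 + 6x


Expand and collect like terms; reduce coefficients mod 7:
x^0: 6·6 = 36 ≡ 1 (mod 7)
x^1: 6·6 + 5·6 = 66 ≡ 3 (mod 7)
x^2: 5·6 + 4·6 = 54 ≡ 5 (mod 7)
x^3: 4·6 = 24 ≡ 3 (mod 7)
Result: 1 + 3x + 5x^2 + 3x^3

f · g = 1 + 3x + 5x^2 + 3x^3


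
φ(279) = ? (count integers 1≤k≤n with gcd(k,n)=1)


Factor n: 279 = 3^2 × 31
φ(n) = n · ∏(1 - 1/p) over distinct primes p | n
φ(279) = 279 · (1 - 1/3) · (1 - 1/31) = 180

φ(279) = 180


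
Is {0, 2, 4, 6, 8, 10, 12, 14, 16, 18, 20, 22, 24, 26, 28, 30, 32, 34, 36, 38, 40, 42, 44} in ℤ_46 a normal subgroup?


H = {0, 2, 4, 6, 8, 10, 12, 14, 16, 18, 20, 22, 24, 26, 28, 30, 32, 34, 36, 38, 40, 42, 44} in ℤ_46
ℤ_46 is abelian; every subgroup of an abelian group is normal

Yes, normal subgroup


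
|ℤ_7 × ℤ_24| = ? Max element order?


|ℤ_7 × ℤ_24| = 7 × 24 = 168
Max element order = lcm(7,24) = 168
Cyclic? Yes (gcd=1)

|ℤ_7×ℤ_24| = 168, max element order = 168


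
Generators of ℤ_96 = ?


g generates ℤ_n iff gcd(g,n) = 1
Prime factors of 96: 2, 3
Generators are g ∈ {1,...,95} not divisible by any of these primes.
Generators: {1, 5, 7, 11, 13, 17, 19, 23, 25, 29, 31, 35, 37, 41, 43, 47, 49, 53, 55, 59, 61, 65, 67, 71, 73, 77, 79, 83, 85, 89, 91, 95}
Number of generators = φ(96) = 32

Generators of ℤ_96 = {1, 5, 7, 11, 13, 17, 19, 23, 25, 29, 31, 35, 37, 41, 43, 47, 49, 53, 55, 59, 61, 65, 67, 71, 73, 77, 79, 83, 85, 89, 91, 95}


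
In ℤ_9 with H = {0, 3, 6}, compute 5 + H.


5 + H = {5 + h (mod 9) : h ∈ H}
5+0=5, 5+3=8, 5+6=2
5 + H = {2, 5, 8} = 2 + H

5 + H = {2, 5, 8}


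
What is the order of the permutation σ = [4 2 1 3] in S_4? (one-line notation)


Cycle decomposition: (1 4 3)
Cycle lengths: 3
Order = lcm(3) = 3

ord(σ) = 3


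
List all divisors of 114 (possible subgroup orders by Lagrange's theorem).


Lagrange's theorem: |H| divides |G|
|G| = 114
Divisors of 114: 1, 2, 3, 6, 19, 38, 57, 114

Possible subgroup orders: {1, 2, 3, 6, 19, 38, 57, 114}


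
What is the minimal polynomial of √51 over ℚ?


√51 satisfies x² - 51 = 0, irreducible over ℚ since 51 is squarefree

Minimal polynomial: x² - 51


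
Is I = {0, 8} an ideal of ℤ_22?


Check ideal conditions for I = {0, 8} in ℤ_22:
(1) I is an additive subgroup? No
(2) For r ∈ ℤ_22 and a ∈ I: r·a ∈ I? No  [counterexample: r=2, a=8, r·a mod 22 = 16 ∉ I]

No, I is not an ideal of ℤ_22


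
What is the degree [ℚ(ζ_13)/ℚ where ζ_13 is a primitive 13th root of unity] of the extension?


[ℚ(ζ_n):ℚ] = deg Φ_n(x) = φ(n). Here φ(13) = 12

[ℚ(ζ_13)/ℚ where ζ_13 is a primitive 13th root of unity] = 12


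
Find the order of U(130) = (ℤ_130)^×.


U(n) is the group of units mod n; |U(n)| = φ(n)
|U(130)| = φ(130) = 48

|U(130) = (ℤ_130)^×| = 48


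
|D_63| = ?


|D_n| = 2n (n rotations and n reflections)
|D_63| = 2×63 = 126

|D_63| = 126


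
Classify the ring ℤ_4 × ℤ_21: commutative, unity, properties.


Direct product ring; commutative with unity (1,1); but (1,0)·(0,1) = (0,0) gives zero divisors, so not an integral domain
Commutative: Yes
Integral domain: No
Has unity: Yes

ℤ_4 × ℤ_21: Commutative=Yes, Unity=Yes


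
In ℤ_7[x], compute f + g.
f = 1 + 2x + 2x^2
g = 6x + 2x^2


Add coefficients mod 7:
x^0: 1 + 0 = 1 (mod 7)
x^1: 2 + 6 = 1 (mod 7)
x^2: 2 + 2 = 4 (mod 7)
Result: 1 + x + 4x^2

f + g = 1 + x + 4x^2


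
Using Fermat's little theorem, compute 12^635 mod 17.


Fermat's little theorem: if p is prime and gcd(a,p)=1, then a^(p-1) ≡ 1 (mod p)
p = 17 is prime, gcd(12,17) = 1
Reduce exponent: 635 mod 16 = 11
So 12^635 ≡ 12^11 (mod 17)
12^11 mod 17 = 6

12^635 ≡ 6 (mod 17)


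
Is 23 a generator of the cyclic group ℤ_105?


g generates ℤ_n iff gcd(g, n) = 1
gcd(23, 105) = 1
Since gcd = 1, 23 is a generator.

Yes, 23 generates ℤ_105


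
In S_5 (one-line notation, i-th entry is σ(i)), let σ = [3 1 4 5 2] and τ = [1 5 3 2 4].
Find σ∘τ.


σ∘τ: apply τ first, then σ
1 →τ 1 →σ 3
2 →τ 5 →σ 2
3 →τ 3 →σ 4
4 →τ 2 →σ 1
5 →τ 4 →σ 5

σ∘τ = [3 2 4 1 5]


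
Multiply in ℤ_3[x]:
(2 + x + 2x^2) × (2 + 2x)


Expand and collect like terms; reduce coefficients mod 3:
x^0: 2·2 = 4 ≡ 1 (mod 3)
x^1: 2·2 + 1·2 = 6 ≡ 0 (mod 3)
x^2: 1·2 + 2·2 = 6 ≡ 0 (mod 3)
x^3: 2·2 = 4 ≡ 1 (mod 3)
Result: 1 + x^3

f · g = 1 + x^3


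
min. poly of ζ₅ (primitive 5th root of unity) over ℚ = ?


ζ₅ is a root of Φ₅(x) = x⁴ + x³ + x² + x + 1, irreducible over ℚ

Minimal polynomial: x⁴ + x³ + x² + x + 1


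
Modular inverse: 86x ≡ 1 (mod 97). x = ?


Use the extended Euclidean algorithm to write 1 = 86·s + 97·t; then s mod 97 is the inverse.
Euclidean algorithm:
  86 = 0·97 + 86
  97 = 1·86 + 11
  86 = 7·11 + 9
  11 = 1·9 + 2
  9 = 4·2 + 1
  2 = 2·1 + 0
gcd(86,97) = 1
Back-substitution gives: 86·(44) + 97·(-39) = 1
So 86⁻¹ ≡ 44 ≡ 44 (mod 97)
Check: 86 × 44 = 3784 ≡ 1 (mod 97) ✓

86⁻¹ ≡ 44 (mod 97)


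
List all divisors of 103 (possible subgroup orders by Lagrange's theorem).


Lagrange's theorem: |H| divides |G|
|G| = 103
Divisors of 103: 1, 103

Possible subgroup orders: {1, 103}


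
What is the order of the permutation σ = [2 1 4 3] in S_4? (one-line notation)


Cycle decomposition: (1 2) (3 4)
Cycle lengths: 2, 2
Order = lcm(2, 2) = 2

ord(σ) = 2


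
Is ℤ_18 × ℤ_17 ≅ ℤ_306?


Comparing ℤ_18 × ℤ_17 and ℤ_306:
gcd(18,17) = 1, so ℤ_18 × ℤ_17 ≅ ℤ_306 (CRT)

Yes, ℤ_18 × ℤ_17 ≅ ℤ_306


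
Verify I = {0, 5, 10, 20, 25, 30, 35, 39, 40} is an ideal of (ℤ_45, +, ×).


Check ideal conditions for I = {0, 5, 10, 20, 25, 30, 35, 39, 40} in ℤ_45:
(1) I is an additive subgroup? No
(2) For r ∈ ℤ_45 and a ∈ I: r·a ∈ I? No  [counterexample: r=2, a=30, r·a mod 45 = 15 ∉ I]

No, I is not an ideal of ℤ_45


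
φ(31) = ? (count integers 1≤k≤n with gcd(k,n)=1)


Factor n: 31 = 31
φ(n) = n · ∏(1 - 1/p) over distinct primes p | n
φ(31) = 31 · (1 - 1/31) = 30

φ(31) = 30


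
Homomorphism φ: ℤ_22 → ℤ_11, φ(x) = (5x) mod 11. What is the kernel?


Kernel = preimage of identity
ker(φ) = {x ∈ ℤ_22 : 5x ≡ 0 (mod 11)}. Since 11 | 22, φ is well-defined. The kernel is the cyclic subgroup ⟨11⟩ of ℤ_22 (order 2), i.e. {0, 11}

ker(φ) = {0, 11}


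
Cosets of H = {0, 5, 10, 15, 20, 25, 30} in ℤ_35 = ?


H = {0, 5, 10, 15, 20, 25, 30}, |H| = 7
Number of cosets = |G|/|H| = 35/7 = 5
0 + H = {0, 5, 10, 15, 20, 25, 30}
1 + H = {1, 6, 11, 16, 21, 26, 31}
2 + H = {2, 7, 12, 17, 22, 27, 32}
3 + H = {3, 8, 13, 18, 23, 28, 33}
4 + H = {4, 9, 14, 19, 24, 29, 34}

Cosets: 0+H={0,5,10,15,20,25,30}; 1+H={1,6,11,16,21,26,31}; 2+H={2,7,12,17,22,27,32}; 3+H={3,8,13,18,23,28,33}; 4+H={4,9,14,19,24,29,34}


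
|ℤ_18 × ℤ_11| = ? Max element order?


|ℤ_18 × ℤ_11| = 18 × 11 = 198
Max element order = lcm(18,11) = 198
Cyclic? Yes (gcd=1)

|ℤ_18×ℤ_11| = 198, max element order = 198


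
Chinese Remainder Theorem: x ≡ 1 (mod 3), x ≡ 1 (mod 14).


m₁ = 3, m₂ = 14, gcd = 1, so CRT applies. M = m₁·m₂ = 42
Let M₁ = M/m₁ = 14, M₂ = M/m₂ = 3
Find y₁ ≡ M₁⁻¹ (mod m₁): 14⁻¹ ≡ 2 (mod 3)
Find y₂ ≡ M₂⁻¹ (mod m₂): 3⁻¹ ≡ 5 (mod 14)
x = a₁·M₁·y₁ + a₂·M₂·y₂ = 1·14·2 + 1·3·5 = 43
Reduce mod 42: x ≡ 1
Check: 1 mod 3 = 1 ✓, 1 mod 14 = 1 ✓

x ≡ 1 (mod 42)


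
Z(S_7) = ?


Z(G) = {g ∈ G | gx = xg for all x ∈ G}
S_n is non-abelian for n ≥ 3; Z(S_7) is trivial

Z(S_7) = {e}


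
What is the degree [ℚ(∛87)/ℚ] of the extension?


∛87 has minimal polynomial x³ - 87 (irreducible over ℚ since 87 is not a perfect cube)

[ℚ(∛87)/ℚ] = 3


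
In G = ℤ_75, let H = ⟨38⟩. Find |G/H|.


|⟨38⟩| = n / gcd(38, 75) = 75 / 1 = 75
H is normal (ℤ_75 is abelian).
|G/H| = |G| / |H| = 75 / 75 = 1

|G/H| = 1


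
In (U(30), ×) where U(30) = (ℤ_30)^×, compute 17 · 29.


Operation: multiplication mod 30
17 · 29 = (a × b) mod 30 with a = 17, b = 29

17 · 29 = 13


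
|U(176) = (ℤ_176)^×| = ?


U(n) is the group of units mod n; |U(n)| = φ(n)
|U(176)| = φ(176) = 80

|U(176) = (ℤ_176)^×| = 80


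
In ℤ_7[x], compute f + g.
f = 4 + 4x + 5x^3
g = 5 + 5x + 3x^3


Add coefficients mod 7:
x^0: 4 + 5 = 2 (mod 7)
x^1: 4 + 5 = 2 (mod 7)
x^2: 0 + 0 = 0 (mod 7)
x^3: 5 + 3 = 1 (mod 7)
Result: 2 + 2x + x^3

f + g = 2 + 2x + x^3


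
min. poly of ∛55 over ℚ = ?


∛55 satisfies x³ - 55 = 0, irreducible over ℚ (no rational root; 55 is not a perfect cube)

Minimal polynomial: x³ - 55


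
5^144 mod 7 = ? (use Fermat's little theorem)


Fermat's little theorem: if p is prime and gcd(a,p)=1, then a^(p-1) ≡ 1 (mod p)
p = 7 is prime, gcd(5,7) = 1
Reduce exponent: 144 mod 6 = 0
So 5^144 ≡ 5^0 (mod 7)
5^0 = 1

5^144 ≡ 1 (mod 7)


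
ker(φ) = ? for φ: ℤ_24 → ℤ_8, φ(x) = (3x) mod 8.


Kernel = preimage of identity
ker(φ) = {x ∈ ℤ_24 : 3x ≡ 0 (mod 8)}. Since 8 | 24, φ is well-defined. The kernel is the cyclic subgroup ⟨8⟩ of ℤ_24 (order 3), i.e. {0, 8, 16}

ker(φ) = {0, 8, 16}


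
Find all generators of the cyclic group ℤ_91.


g generates ℤ_n iff gcd(g,n) = 1
Prime factors of 91: 7, 13
Generators are g ∈ {1,...,90} not divisible by any of these primes.
Generators: {1, 2, 3, 4, 5, 6, 8, 9, 10, 11, 12, 15, 16, 17, 18, 19, 20, 22, 23, 24, 25, 27, 29, 30, 31, 32, 33, 34, 36, 37, 38, 40, 41, 43, 44, 45, 46, 47, 48, 50, 51, 53, 54, 55, 57, 58, 59, 60, 61, 62, 64, 66, 67, 68, 69, 71, 72, 73, 74, 75, 76, 79, 80, 81, 82, 83, 85, 86, 87, 88, 89, 90}
Number of generators = φ(91) = 72

Generators of ℤ_91 = {1, 2, 3, 4, 5, 6, 8, 9, 10, 11, 12, 15, 16, 17, 18, 19, 20, 22, 23, 24, 25, 27, 29, 30, 31, 32, 33, 34, 36, 37, 38, 40, 41, 43, 44, 45, 46, 47, 48, 50, 51, 53, 54, 55, 57, 58, 59, 60, 61, 62, 64, 66, 67, 68, 69, 71, 72, 73, 74, 75, 76, 79, 80, 81, 82, 83, 85, 86, 87, 88, 89, 90}


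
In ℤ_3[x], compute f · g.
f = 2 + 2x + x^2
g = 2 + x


Expand and collect like terms; reduce coefficients mod 3:
x^0: 2·2 = 4 ≡ 1 (mod 3)
x^1: 2·1 + 2·2 = 6 ≡ 0 (mod 3)
x^2: 2·1 + 1·2 = 4 ≡ 1 (mod 3)
x^3: 1·1 = 1 ≡ 1 (mod 3)
Result: 1 + x^2 + x^3

f · g = 1 + x^2 + x^3


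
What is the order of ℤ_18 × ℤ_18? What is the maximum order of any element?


|ℤ_18 × ℤ_18| = 18 × 18 = 324
Max element order = lcm(18,18) = 18
Cyclic? No (gcd=18)

|ℤ_18×ℤ_18| = 324, max element order = 18


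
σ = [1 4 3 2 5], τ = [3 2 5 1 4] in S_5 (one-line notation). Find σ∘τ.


σ∘τ: apply τ first, then σ
1 →τ 3 →σ 3
2 →τ 2 →σ 4
3 →τ 5 →σ 5
4 →τ 1 →σ 1
5 →τ 4 →σ 2

σ∘τ = [3 4 5 1 2]


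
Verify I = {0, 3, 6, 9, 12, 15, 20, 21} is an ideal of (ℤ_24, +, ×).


Check ideal conditions for I = {0, 3, 6, 9, 12, 15, 20, 21} in ℤ_24:
(1) I is an additive subgroup? No
(2) For r ∈ ℤ_24 and a ∈ I: r·a ∈ I? No  [counterexample: r=2, a=9, r·a mod 24 = 18 ∉ I]

No, I is not an ideal of ℤ_24


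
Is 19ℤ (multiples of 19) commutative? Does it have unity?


19ℤ is a commutative ring under +,× but has no multiplicative identity (1 ∉ 19ℤ); it has no zero divisors, but without unity it is not an integral domain
Commutative: Yes
Integral domain: No
Has unity: No

19ℤ (multiples of 19): Commutative=Yes, Unity=No


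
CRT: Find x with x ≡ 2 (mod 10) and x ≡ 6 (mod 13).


m₁ = 10, m₂ = 13, gcd = 1, so CRT applies. M = m₁·m₂ = 130
Let M₁ = M/m₁ = 13, M₂ = M/m₂ = 10
Find y₁ ≡ M₁⁻¹ (mod m₁): 13⁻¹ ≡ 7 (mod 10)
Find y₂ ≡ M₂⁻¹ (mod m₂): 10⁻¹ ≡ 4 (mod 13)
x = a₁·M₁·y₁ + a₂·M₂·y₂ = 2·13·7 + 6·10·4 = 422
Reduce mod 130: x ≡ 32
Check: 32 mod 10 = 2 ✓, 32 mod 13 = 6 ✓

x ≡ 32 (mod 130)


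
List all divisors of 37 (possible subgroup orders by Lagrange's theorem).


Lagrange's theorem: |H| divides |G|
|G| = 37
Divisors of 37: 1, 37

Possible subgroup orders: {1, 37}


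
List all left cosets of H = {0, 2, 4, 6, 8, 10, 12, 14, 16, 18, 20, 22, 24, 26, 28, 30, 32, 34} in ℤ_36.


H = {0, 2, 4, 6, 8, 10, 12, 14, 16, 18, 20, 22, 24, 26, 28, 30, 32, 34}, |H| = 18
Number of cosets = |G|/|H| = 36/18 = 2
0 + H = {0, 2, 4, 6, 8, 10, 12, 14, 16, 18, 20, 22, 24, 26, 28, 30, 32, 34}
1 + H = {1, 3, 5, 7, 9, 11, 13, 15, 17, 19, 21, 23, 25, 27, 29, 31, 33, 35}

Cosets: 0+H={0,2,4,6,8,10,12,14,16,18,20,22,24,26,28,30,32,34}; 1+H={1,3,5,7,9,11,13,15,17,19,21,23,25,27,29,31,33,35}


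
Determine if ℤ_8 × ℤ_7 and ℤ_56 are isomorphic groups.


Comparing ℤ_8 × ℤ_7 and ℤ_56:
gcd(8,7) = 1, so ℤ_8 × ℤ_7 ≅ ℤ_56 (CRT)

Yes, ℤ_8 × ℤ_7 ≅ ℤ_56


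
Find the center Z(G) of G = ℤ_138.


Z(G) = {g ∈ G | gx = xg for all x ∈ G}
ℤ_138 is abelian, so Z(G) = G

Z(ℤ_138) = ℤ_138


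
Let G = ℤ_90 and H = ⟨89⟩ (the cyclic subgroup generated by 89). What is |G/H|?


|⟨89⟩| = n / gcd(89, 90) = 90 / 1 = 90
H is normal (ℤ_90 is abelian).
|G/H| = |G| / |H| = 90 / 90 = 1

|G/H| = 1


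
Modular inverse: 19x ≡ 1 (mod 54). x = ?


Use the extended Euclidean algorithm to write 1 = 19·s + 54·t; then s mod 54 is the inverse.
Euclidean algorithm:
  19 = 0·54 + 19
  54 = 2·19 + 16
  19 = 1·16 + 3
  16 = 5·3 + 1
  3 = 3·1 + 0
gcd(19,54) = 1
Back-substitution gives: 19·(-17) + 54·(6) = 1
So 19⁻¹ ≡ -17 ≡ 37 (mod 54)
Check: 19 × 37 = 703 ≡ 1 (mod 54) ✓

19⁻¹ ≡ 37 (mod 54)


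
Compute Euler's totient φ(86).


Factor n: 86 = 2 × 43
φ(n) = n · ∏(1 - 1/p) over distinct primes p | n
φ(86) = 86 · (1 - 1/2) · (1 - 1/43) = 42

φ(86) = 42


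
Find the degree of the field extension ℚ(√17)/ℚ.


√17 has minimal polynomial x² - 17 (irreducible over ℚ since 17 is squarefree)

[ℚ(√17)/ℚ] = 2


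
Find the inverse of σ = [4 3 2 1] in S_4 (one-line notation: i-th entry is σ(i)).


To find σ⁻¹, swap domain and range:
σ(1) = 4 → σ⁻¹(4) = 1
σ(2) = 3 → σ⁻¹(3) = 2
σ(3) = 2 → σ⁻¹(2) = 3
σ(4) = 1 → σ⁻¹(1) = 4

σ⁻¹ = [4 3 2 1]


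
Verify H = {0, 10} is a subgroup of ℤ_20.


Subgroup test for H = {0, 10} in (ℤ_20, +):
(1) 0 ∈ H? Yes
(2) Closure: for all a,b ∈ H, (a+b) mod 20 ∈ H? Yes
(3) Inverses: for all a ∈ H, -a mod 20 ∈ H? Yes

Yes, H is a subgroup of ℤ_20


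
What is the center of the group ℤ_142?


Z(G) = {g ∈ G | gx = xg for all x ∈ G}
ℤ_142 is abelian, so Z(G) = G

Z(ℤ_142) = ℤ_142


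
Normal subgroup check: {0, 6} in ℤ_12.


H = {0, 6} in ℤ_12
ℤ_12 is abelian; every subgroup of an abelian group is normal

Yes, normal subgroup


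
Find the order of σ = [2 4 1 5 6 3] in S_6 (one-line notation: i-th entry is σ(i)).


Cycle decomposition: (1 2 4 5 6 3)
Cycle lengths: 6
Order = lcm(6) = 6

ord(σ) = 6


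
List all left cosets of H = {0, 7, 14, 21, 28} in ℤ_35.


H = {0, 7, 14, 21, 28}, |H| = 5
Number of cosets = |G|/|H| = 35/5 = 7
0 + H = {0, 7, 14, 21, 28}
1 + H = {1, 8, 15, 22, 29}
2 + H = {2, 9, 16, 23, 30}
3 + H = {3, 10, 17, 24, 31}
4 + H = {4, 11, 18, 25, 32}
5 + H = {5, 12, 19, 26, 33}
6 + H = {6, 13, 20, 27, 34}

Cosets: 0+H={0,7,14,21,28}; 1+H={1,8,15,22,29}; 2+H={2,9,16,23,30}; 3+H={3,10,17,24,31}; 4+H={4,11,18,25,32}; 5+H={5,12,19,26,33}; 6+H={6,13,20,27,34}


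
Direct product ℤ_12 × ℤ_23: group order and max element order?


|ℤ_12 × ℤ_23| = 12 × 23 = 276
Max element order = lcm(12,23) = 276
Cyclic? Yes (gcd=1)

|ℤ_12×ℤ_23| = 276, max element order = 276


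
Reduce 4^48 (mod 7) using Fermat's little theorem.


Fermat's little theorem: if p is prime and gcd(a,p)=1, then a^(p-1) ≡ 1 (mod p)
p = 7 is prime, gcd(4,7) = 1
Reduce exponent: 48 mod 6 = 0
So 4^48 ≡ 4^0 (mod 7)
4^0 = 1

4^48 ≡ 1 (mod 7)


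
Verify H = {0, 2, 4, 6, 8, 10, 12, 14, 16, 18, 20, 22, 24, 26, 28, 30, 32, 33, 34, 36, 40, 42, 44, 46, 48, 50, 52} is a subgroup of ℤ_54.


Subgroup test for H = {0, 2, 4, 6, 8, 10, 12, 14, 16, 18, 20, 22, 24, 26, 28, 30, 32, 33, 34, 36, 40, 42, 44, 46, 48, 50, 52} in (ℤ_54, +):
(1) 0 ∈ H? Yes
(2) Closure: for all a,b ∈ H, (a+b) mod 54 ∈ H? No  [counterexample: 2 + 33 = 35 ∉ H]
(3) Inverses: for all a ∈ H, -a mod 54 ∈ H? No

No, H is not a subgroup of ℤ_54


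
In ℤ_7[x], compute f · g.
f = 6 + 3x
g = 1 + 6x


Expand and collect like terms; reduce coefficients mod 7:
x^0: 6·1 = 6 ≡ 6 (mod 7)
x^1: 6·6 + 3·1 = 39 ≡ 4 (mod 7)
x^2: 3·6 = 18 ≡ 4 (mod 7)
Result: 6 + 4x + 4x^2

f · g = 6 + 4x + 4x^2


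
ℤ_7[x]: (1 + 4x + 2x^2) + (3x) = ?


Add coefficients mod 7:
x^0: 1 + 0 = 1 (mod 7)
x^1: 4 + 3 = 0 (mod 7)
x^2: 2 + 0 = 2 (mod 7)
Result: 1 + 2x^2

f + g = 1 + 2x^2


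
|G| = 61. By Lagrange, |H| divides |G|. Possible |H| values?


Lagrange's theorem: |H| divides |G|
|G| = 61
Divisors of 61: 1, 61

Possible subgroup orders: {1, 61}


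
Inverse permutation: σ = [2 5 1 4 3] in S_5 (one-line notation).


To find σ⁻¹, swap domain and range:
σ(1) = 2 → σ⁻¹(2) = 1
σ(2) = 5 → σ⁻¹(5) = 2
σ(3) = 1 → σ⁻¹(1) = 3
σ(4) = 4 → σ⁻¹(4) = 4
σ(5) = 3 → σ⁻¹(3) = 5

σ⁻¹ = [3 1 5 4 2]


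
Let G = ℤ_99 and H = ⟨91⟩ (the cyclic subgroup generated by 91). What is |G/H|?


|⟨91⟩| = n / gcd(91, 99) = 99 / 1 = 99
H is normal (ℤ_99 is abelian).
|G/H| = |G| / |H| = 99 / 99 = 1

|G/H| = 1


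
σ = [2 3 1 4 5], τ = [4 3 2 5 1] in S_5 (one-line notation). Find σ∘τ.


σ∘τ: apply τ first, then σ
1 →τ 4 →σ 4
2 →τ 3 →σ 1
3 →τ 2 →σ 3
4 →τ 5 →σ 5
5 →τ 1 →σ 2

σ∘τ = [4 1 3 5 2]


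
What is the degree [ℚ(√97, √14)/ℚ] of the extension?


[ℚ(√97,√14):ℚ] = [ℚ(√97,√14):ℚ(√97)]·[ℚ(√97):ℚ] = 2·2 = 4

[ℚ(√97, √14)/ℚ] = 4


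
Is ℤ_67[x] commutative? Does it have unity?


ℤ_67 is a field (n prime), so ℤ_67[x] is a commutative integral domain with unity
Commutative: Yes
Integral domain: Yes
Has unity: Yes

ℤ_67[x]: Commutative=Yes, Unity=Yes


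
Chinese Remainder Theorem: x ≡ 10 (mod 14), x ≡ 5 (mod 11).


m₁ = 14, m₂ = 11, gcd = 1, so CRT applies. M = m₁·m₂ = 154
Let M₁ = M/m₁ = 11, M₂ = M/m₂ = 14
Find y₁ ≡ M₁⁻¹ (mod m₁): 11⁻¹ ≡ 9 (mod 14)
Find y₂ ≡ M₂⁻¹ (mod m₂): 14⁻¹ ≡ 4 (mod 11)
x = a₁·M₁·y₁ + a₂·M₂·y₂ = 10·11·9 + 5·14·4 = 1270
Reduce mod 154: x ≡ 38
Check: 38 mod 14 = 10 ✓, 38 mod 11 = 5 ✓

x ≡ 38 (mod 154)


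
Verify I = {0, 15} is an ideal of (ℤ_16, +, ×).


Check ideal conditions for I = {0, 15} in ℤ_16:
(1) I is an additive subgroup? No
(2) For r ∈ ℤ_16 and a ∈ I: r·a ∈ I? No  [counterexample: r=2, a=15, r·a mod 16 = 14 ∉ I]

No, I is not an ideal of ℤ_16


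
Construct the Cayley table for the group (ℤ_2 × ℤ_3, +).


Elements: {(0,0), (0,1), (0,2), (1,0), (1,1), (1,2)}
Operation: componentwise addition mod (2, 3)
Entry (a, b) = ((a₁+b₁) mod 2, (a₂+b₂) mod 3)

Cayley table:
      | (0,0) | (0,1) | (0,2) | (1,0) | (1,1) | (1,2)
(0,0) | (0,0) | (0,1) | (0,2) | (1,0) | (1,1) | (1,2)
(0,1) | (0,1) | (0,2) | (0,0) | (1,1) | (1,2) | (1,0)
(0,2) | (0,2) | (0,0) | (0,1) | (1,2) | (1,0) | (1,1)
(1,0) | (1,0) | (1,1) | (1,2) | (0,0) | (0,1) | (0,2)
(1,1) | (1,1) | (1,2) | (1,0) | (0,1) | (0,2) | (0,0)
(1,2) | (1,2) | (1,0) | (1,1) | (0,2) | (0,0) | (0,1)
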